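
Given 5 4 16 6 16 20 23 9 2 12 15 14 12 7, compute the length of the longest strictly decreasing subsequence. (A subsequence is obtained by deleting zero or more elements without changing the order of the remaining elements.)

Let dp[i] be the longest decreasing subsequence ending at position i. Then dp = [1, 2, 1, 2, 1, 1, 1, 2, 3, 2, 2, 3, 4, 5].
The maximum is 5; one witness is 16, 15, 14, 12, 7 at positions 3,11,12,13,14.

5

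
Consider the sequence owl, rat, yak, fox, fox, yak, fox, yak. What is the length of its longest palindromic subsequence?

5

Using dp[i][j] = 2 + dp[i+1][j−1] if the ends match, else max(dp[i+1][j], dp[i][j−1]):
dp[1][8] = 5. A witness is yak fox yak fox yak at positions 3,4,6,7,8.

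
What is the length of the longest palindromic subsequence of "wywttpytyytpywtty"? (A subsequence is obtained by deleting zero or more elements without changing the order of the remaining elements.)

12

Using dp[i][j] = 2 + dp[i+1][j−1] if the ends match, else max(dp[i+1][j], dp[i][j−1]):
dp[1][17] = 12. A witness is yttytyytytty at positions 2,4,5,7,8,9,10,11,13,15,16,17.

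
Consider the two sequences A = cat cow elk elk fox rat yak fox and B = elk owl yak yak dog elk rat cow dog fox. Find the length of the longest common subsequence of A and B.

4

Backtracking the LCS table gives one alignment: elk (A3,B1) → elk (A4,B6) → rat (A6,B7) → fox (A8,B10).
So the longest common subsequence has length 4.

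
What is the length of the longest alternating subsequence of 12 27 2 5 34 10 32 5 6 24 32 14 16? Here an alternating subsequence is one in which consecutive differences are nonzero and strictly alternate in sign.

10

A longest alternating subsequence is 12, 27, 2, 34, 10, 32, 5, 24, 14, 16 (positions 1,2,3,5,6,7,8,10,12,13); its 9 consecutive differences strictly alternate in sign, and length 10 is optimal.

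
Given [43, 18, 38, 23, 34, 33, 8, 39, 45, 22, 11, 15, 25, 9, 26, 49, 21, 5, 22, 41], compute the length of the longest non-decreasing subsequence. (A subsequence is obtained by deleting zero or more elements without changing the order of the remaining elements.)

Let dp[i] be the longest non-decreasing subsequence ending at position i. Then dp = [1, 1, 2, 2, 3, 3, 1, 4, 5, 2, 2, 3, 4, 2, 5, 6, 4, 1, 5, 6].
The maximum is 6; one witness is 18, 23, 34, 39, 45, 49 at positions 2,4,5,8,9,16.

6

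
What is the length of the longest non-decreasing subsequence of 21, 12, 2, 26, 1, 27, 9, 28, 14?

Let dp[i] be the longest non-decreasing subsequence ending at position i. Then dp = [1, 1, 1, 2, 1, 3, 2, 4, 3].
The maximum is 4; one witness is 21, 26, 27, 28 at positions 1,4,6,8.

4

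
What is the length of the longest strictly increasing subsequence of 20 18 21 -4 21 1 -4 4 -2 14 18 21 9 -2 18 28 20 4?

Let dp[i] be the longest increasing subsequence ending at position i. Then dp = [1, 1, 2, 1, 2, 2, 1, 3, 2, 4, 5, 6, 4, 2, 5, 7, 6, 3].
The maximum is 7; one witness is -4, 1, 4, 14, 18, 21, 28 at positions 4,6,8,10,11,12,16.

7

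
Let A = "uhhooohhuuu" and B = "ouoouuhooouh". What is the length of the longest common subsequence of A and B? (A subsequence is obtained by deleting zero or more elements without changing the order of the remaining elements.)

6

A longest common subsequence is uhoooh (length 6); the LCS DP confirms no longer common subsequence exists.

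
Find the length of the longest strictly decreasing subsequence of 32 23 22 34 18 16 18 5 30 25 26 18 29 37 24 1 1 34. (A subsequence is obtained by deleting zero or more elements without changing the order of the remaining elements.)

Let dp[i] be the longest decreasing subsequence ending at position i. Then dp = [1, 2, 3, 1, 4, 5, 4, 6, 2, 3, 3, 4, 3, 1, 4, 7, 7, 2].
The maximum is 7; one witness is 32, 23, 22, 18, 16, 5, 1 at positions 1,2,3,5,6,8,16.

7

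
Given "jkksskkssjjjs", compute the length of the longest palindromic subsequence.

One longest palindromic subsequence is jsskkssj (positions 1,4,5,6,7,8,9,12); it reads the same forward and backward, and the interval DP gives dp[1][13] = 8.

8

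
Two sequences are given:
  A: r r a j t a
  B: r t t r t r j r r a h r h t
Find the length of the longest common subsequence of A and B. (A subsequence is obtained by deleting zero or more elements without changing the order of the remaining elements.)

Backtracking the LCS table gives one alignment: r (A1,B8) → r (A2,B9) → a (A3,B10) → t (A5,B14).
So the longest common subsequence has length 4.

4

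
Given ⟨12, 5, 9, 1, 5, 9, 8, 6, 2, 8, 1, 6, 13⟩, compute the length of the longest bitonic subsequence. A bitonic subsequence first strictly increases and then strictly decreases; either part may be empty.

7

Let inc[i] be the LIS ending at i and dec[i] the longest strictly decreasing subsequence starting at i. inc = [1, 1, 2, 1, 2, 3, 3, 3, 2, 4, 1, 3, 5], dec = [6, 3, 5, 1, 3, 5, 4, 3, 2, 2, 1, 1, 1].
max_i inc[i]+dec[i]−1 = 7, with one witness 1, 5, 9, 8, 6, 2, 1.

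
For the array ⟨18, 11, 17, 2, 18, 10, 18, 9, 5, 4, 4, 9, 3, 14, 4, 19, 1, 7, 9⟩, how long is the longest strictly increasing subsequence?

5

Scanning left to right, the best length ending at each element is: 18→1, 11→1, 17→2, 2→1, 18→3, 10→2, 18→3, 9→2, 5→2, 4→2, 4→2, 9→3, 3→2, 14→4, 4→3, 19→5, 1→1, 7→4, 9→5.
So the longest increasing subsequence has length 5, e.g. 2, 5, 9, 14, 19.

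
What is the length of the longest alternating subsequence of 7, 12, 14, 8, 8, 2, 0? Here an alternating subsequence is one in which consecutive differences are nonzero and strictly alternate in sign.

Track the best alternating length ending on an up-step vs a down-step at each position: up/down = 1/1, 2/1, 2/1, 2/3, 2/3, 1/3, 1/3.
The maximum over both is 3; one such subsequence is 7, 12, 8.

3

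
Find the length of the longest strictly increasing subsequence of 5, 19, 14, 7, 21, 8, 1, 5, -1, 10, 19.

5

One longest increasing subsequence is 5, 7, 8, 10, 19 (positions 1,4,6,10,11), of length 5; no longer one exists.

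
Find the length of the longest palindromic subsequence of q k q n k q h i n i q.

One longest palindromic subsequence is qiniq (positions 1,8,9,10,11); it reads the same forward and backward, and the interval DP gives dp[1][11] = 5.

5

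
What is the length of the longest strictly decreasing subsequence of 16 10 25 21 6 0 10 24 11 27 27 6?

Let dp[i] be the longest decreasing subsequence ending at position i. Then dp = [1, 2, 1, 2, 3, 4, 3, 2, 3, 1, 1, 4].
The maximum is 4; one witness is 16, 10, 6, 0 at positions 1,2,5,6.

4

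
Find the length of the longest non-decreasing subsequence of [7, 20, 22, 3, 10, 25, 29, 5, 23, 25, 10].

One longest non-decreasing subsequence is 7, 20, 22, 25, 29 (positions 1,2,3,6,7), of length 5; no longer one exists.

5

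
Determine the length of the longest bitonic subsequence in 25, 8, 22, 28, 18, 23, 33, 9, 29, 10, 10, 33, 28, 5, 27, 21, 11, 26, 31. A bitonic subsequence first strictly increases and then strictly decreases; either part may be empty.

One longest bitonic subsequence is 8, 22, 28, 33, 29, 28, 27, 21, 11 (positions 2,3,4,7,9,13,15,16,17): it rises to 33 then falls. Length 9 is optimal.

9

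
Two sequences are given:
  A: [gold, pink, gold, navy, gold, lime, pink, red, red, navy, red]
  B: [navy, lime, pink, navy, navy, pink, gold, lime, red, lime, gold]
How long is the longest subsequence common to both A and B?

5

Backtracking the LCS table gives one alignment: pink (A2,B3) → navy (A4,B5) → gold (A5,B7) → lime (A6,B8) → red (A8,B9).
So the longest common subsequence has length 5.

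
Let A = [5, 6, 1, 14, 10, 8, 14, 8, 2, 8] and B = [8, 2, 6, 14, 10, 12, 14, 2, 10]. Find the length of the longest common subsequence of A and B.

5

A longest common subsequence is 6, 14, 10, 14, 2 (length 5); the LCS DP confirms no longer common subsequence exists.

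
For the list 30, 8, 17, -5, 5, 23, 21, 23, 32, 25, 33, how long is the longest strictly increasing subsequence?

Let dp[i] be the longest increasing subsequence ending at position i. Then dp = [1, 1, 2, 1, 2, 3, 3, 4, 5, 5, 6].
The maximum is 6; one witness is 8, 17, 21, 23, 32, 33 at positions 2,3,7,8,9,11.

6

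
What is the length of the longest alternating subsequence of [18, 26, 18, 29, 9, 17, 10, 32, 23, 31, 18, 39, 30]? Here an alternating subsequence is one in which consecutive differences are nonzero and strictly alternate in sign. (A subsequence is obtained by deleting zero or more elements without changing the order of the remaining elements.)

Track the best alternating length ending on an up-step vs a down-step at each position: up/down = 1/1, 2/1, 1/3, 4/1, 1/5, 6/5, 6/7, 8/1, 8/9, 10/9, 8/11, 12/1, 12/13.
The maximum over both is 13; one such subsequence is 18, 26, 18, 29, 9, 17, 10, 32, 23, 31, 18, 39, 30.

13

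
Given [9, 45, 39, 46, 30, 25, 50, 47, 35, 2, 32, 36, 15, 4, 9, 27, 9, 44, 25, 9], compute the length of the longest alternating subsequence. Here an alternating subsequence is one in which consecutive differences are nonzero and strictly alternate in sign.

13

A longest alternating subsequence is 9, 45, 39, 46, 30, 50, 2, 32, 15, 27, 9, 44, 25 (positions 1,2,3,4,5,7,10,11,13,16,17,18,19); its 12 consecutive differences strictly alternate in sign, and length 13 is optimal.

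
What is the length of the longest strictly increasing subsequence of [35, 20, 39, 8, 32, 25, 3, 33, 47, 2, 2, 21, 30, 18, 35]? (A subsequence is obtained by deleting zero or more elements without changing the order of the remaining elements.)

Let dp[i] be the longest increasing subsequence ending at position i. Then dp = [1, 1, 2, 1, 2, 2, 1, 3, 4, 1, 1, 2, 3, 2, 4].
The maximum is 4; one witness is 20, 32, 33, 47 at positions 2,5,8,9.

4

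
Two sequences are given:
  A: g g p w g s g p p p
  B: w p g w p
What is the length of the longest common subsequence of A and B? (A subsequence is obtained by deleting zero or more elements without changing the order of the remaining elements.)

Backtracking the LCS table gives one alignment: g (A2,B3) → w (A4,B4) → p (A10,B5).
So the longest common subsequence has length 3.

3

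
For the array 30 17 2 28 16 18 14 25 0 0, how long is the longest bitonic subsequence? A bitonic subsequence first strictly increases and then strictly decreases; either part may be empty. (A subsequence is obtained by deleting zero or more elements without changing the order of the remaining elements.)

5

Let inc[i] be the LIS ending at i and dec[i] the longest strictly decreasing subsequence starting at i. inc = [1, 1, 1, 2, 2, 3, 2, 4, 1, 1], dec = [5, 4, 2, 4, 3, 3, 2, 2, 1, 1].
max_i inc[i]+dec[i]−1 = 5, with one witness 30, 28, 18, 14, 0.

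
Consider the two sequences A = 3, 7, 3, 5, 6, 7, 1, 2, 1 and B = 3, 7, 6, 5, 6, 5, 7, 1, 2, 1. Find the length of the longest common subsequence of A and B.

8

Backtracking the LCS table gives one alignment: 3 (A1,B1) → 7 (A2,B2) → 5 (A4,B4) → 6 (A5,B5) → 7 (A6,B7) → 1 (A7,B8) → 2 (A8,B9) → 1 (A9,B10).
So the longest common subsequence has length 8.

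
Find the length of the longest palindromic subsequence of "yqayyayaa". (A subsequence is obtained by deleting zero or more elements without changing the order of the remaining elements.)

One longest palindromic subsequence is yayyay (positions 1,3,4,5,6,7); it reads the same forward and backward, and the interval DP gives dp[1][9] = 6.

6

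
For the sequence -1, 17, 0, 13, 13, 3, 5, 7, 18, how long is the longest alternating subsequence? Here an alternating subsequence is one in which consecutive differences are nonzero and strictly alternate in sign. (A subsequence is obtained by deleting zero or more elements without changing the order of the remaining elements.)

6

A longest alternating subsequence is -1, 17, 0, 13, 3, 5 (positions 1,2,3,4,6,7); its 5 consecutive differences strictly alternate in sign, and length 6 is optimal.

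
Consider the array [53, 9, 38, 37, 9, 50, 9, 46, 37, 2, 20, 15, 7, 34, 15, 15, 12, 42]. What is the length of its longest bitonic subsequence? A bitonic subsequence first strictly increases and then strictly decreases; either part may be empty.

One longest bitonic subsequence is 9, 38, 50, 46, 37, 34, 15, 12 (positions 2,3,6,8,9,14,16,17): it rises to 50 then falls. Length 8 is optimal.

8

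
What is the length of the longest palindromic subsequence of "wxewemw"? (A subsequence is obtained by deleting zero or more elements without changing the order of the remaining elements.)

One longest palindromic subsequence is wewew (positions 1,3,4,5,7); it reads the same forward and backward, and the interval DP gives dp[1][7] = 5.

5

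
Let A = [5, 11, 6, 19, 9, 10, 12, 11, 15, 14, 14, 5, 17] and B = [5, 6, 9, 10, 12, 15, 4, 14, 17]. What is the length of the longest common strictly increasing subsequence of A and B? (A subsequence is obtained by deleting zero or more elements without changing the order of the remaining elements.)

7

For each value that appears in both, track the longest common increasing run ending there.
The best achievable length is 7; one witness is 5, 6, 9, 10, 12, 15, 17 (A-positions 1,3,5,6,7,9,13, B-positions 1,2,3,4,5,6,9).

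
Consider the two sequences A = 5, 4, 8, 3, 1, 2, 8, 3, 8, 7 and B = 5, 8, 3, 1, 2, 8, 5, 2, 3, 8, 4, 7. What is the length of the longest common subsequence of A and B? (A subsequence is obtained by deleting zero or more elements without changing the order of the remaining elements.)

9

Backtracking the LCS table gives one alignment: 5 (A1,B1) → 8 (A3,B2) → 3 (A4,B3) → 1 (A5,B4) → 2 (A6,B5) → 8 (A7,B6) → 3 (A8,B9) → 8 (A9,B10) → 7 (A10,B12).
So the longest common subsequence has length 9.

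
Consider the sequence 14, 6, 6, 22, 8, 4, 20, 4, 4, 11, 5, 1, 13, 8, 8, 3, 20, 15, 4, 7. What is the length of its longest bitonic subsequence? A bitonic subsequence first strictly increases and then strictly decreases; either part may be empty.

One longest bitonic subsequence is 6, 8, 11, 13, 20, 15, 7 (positions 2,5,10,13,17,18,20): it rises to 20 then falls. Length 7 is optimal.

7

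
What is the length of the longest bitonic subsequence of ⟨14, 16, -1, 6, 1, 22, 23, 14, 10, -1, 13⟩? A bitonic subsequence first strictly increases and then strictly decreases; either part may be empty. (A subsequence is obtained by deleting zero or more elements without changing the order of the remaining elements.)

Let inc[i] be the LIS ending at i and dec[i] the longest strictly decreasing subsequence starting at i. inc = [1, 2, 1, 2, 2, 3, 4, 3, 3, 1, 4], dec = [4, 4, 1, 3, 2, 4, 4, 3, 2, 1, 1].
max_i inc[i]+dec[i]−1 = 7, with one witness 14, 16, 22, 23, 14, 10, -1.

7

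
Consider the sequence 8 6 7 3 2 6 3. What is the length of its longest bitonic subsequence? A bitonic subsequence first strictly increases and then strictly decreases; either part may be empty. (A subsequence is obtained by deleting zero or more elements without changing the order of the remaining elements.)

Let inc[i] be the LIS ending at i and dec[i] the longest strictly decreasing subsequence starting at i. inc = [1, 1, 2, 1, 1, 2, 2], dec = [4, 3, 3, 2, 1, 2, 1].
max_i inc[i]+dec[i]−1 = 4, with one witness 8, 7, 6, 3.

4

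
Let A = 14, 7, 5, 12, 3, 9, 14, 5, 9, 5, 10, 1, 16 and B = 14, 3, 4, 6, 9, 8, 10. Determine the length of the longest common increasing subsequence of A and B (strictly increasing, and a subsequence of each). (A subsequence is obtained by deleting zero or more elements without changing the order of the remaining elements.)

For each value that appears in both, track the longest common increasing run ending there.
The best achievable length is 3; one witness is 3, 9, 10 (A-positions 5,6,11, B-positions 2,5,7).

3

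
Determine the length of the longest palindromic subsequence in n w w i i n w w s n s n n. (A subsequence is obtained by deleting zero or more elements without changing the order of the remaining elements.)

8

One longest palindromic subsequence is nwwiiwwn (positions 1,2,3,4,5,7,8,13); it reads the same forward and backward, and the interval DP gives dp[1][13] = 8.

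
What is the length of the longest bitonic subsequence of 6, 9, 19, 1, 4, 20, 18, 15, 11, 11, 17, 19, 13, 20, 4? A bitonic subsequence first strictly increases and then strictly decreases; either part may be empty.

One longest bitonic subsequence is 6, 9, 19, 20, 18, 17, 13, 4 (positions 1,2,3,6,7,11,13,15): it rises to 20 then falls. Length 8 is optimal.

8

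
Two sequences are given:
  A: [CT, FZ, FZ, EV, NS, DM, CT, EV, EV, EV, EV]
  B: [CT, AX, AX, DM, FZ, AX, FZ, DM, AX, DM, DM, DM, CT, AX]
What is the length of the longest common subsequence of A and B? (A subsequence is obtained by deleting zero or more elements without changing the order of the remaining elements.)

5

A longest common subsequence is CT, FZ, FZ, DM, CT (length 5); the LCS DP confirms no longer common subsequence exists.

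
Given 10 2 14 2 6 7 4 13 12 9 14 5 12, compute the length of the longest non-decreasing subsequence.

6

Let dp[i] be the longest non-decreasing subsequence ending at position i. Then dp = [1, 1, 2, 2, 3, 4, 3, 5, 5, 5, 6, 4, 6].
The maximum is 6; one witness is 2, 2, 6, 7, 13, 14 at positions 2,4,5,6,8,11.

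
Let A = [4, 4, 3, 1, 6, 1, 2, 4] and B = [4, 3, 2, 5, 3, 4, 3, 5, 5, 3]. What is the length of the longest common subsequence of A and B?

4

Backtracking the LCS table gives one alignment: 4 (A2,B1) → 3 (A3,B2) → 2 (A7,B3) → 4 (A8,B6).
So the longest common subsequence has length 4.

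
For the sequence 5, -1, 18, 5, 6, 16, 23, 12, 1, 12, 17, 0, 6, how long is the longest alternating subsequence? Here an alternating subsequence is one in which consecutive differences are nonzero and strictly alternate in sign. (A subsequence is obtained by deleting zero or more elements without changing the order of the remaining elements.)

Track the best alternating length ending on an up-step vs a down-step at each position: up/down = 1/1, 1/2, 3/1, 3/4, 5/4, 5/4, 5/1, 5/6, 3/6, 7/6, 7/6, 3/8, 9/8.
The maximum over both is 9; one such subsequence is 5, -1, 18, 5, 6, 1, 12, 0, 6.

9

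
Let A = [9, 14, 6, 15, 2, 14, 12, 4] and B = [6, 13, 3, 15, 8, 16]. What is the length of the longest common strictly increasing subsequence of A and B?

For each value that appears in both, track the longest common increasing run ending there.
The best achievable length is 2; one witness is 6, 15 (A-positions 3,4, B-positions 1,4).

2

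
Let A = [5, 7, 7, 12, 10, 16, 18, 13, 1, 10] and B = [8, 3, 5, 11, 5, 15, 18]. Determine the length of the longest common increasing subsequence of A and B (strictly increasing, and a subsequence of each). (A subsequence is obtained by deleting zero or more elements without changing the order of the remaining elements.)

2

A longest common strictly increasing subsequence is 5, 18 (length 2); it appears in order in both A and B, and no longer such subsequence exists.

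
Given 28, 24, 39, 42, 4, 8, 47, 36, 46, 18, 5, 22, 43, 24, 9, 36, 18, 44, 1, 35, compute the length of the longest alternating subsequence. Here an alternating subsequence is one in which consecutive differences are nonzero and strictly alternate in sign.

15

Track the best alternating length ending on an up-step vs a down-step at each position: up/down = 1/1, 1/2, 3/1, 3/1, 1/4, 5/4, 5/1, 5/6, 7/6, 5/8, 5/8, 9/8, 9/8, 9/10, 9/10, 11/10, 11/12, 13/8, 1/14, 15/14.
The maximum over both is 15; one such subsequence is 28, 24, 39, 4, 47, 36, 46, 18, 43, 24, 36, 18, 44, 1, 35.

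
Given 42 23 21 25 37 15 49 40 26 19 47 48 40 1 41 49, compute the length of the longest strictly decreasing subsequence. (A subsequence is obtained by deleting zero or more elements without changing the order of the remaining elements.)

Scanning left to right, the best length ending at each element is: 42→1, 23→2, 21→3, 25→2, 37→2, 15→4, 49→1, 40→2, 26→3, 19→4, 47→2, 48→2, 40→3, 1→5, 41→3, 49→1.
So the longest decreasing subsequence has length 5, e.g. 42, 23, 21, 15, 1.

5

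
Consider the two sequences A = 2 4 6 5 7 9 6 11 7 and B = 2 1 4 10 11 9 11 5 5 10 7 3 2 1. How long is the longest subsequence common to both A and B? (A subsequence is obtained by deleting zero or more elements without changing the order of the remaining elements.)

5

Backtracking the LCS table gives one alignment: 2 (A1,B1) → 4 (A2,B3) → 9 (A6,B6) → 11 (A8,B7) → 7 (A9,B11).
So the longest common subsequence has length 5.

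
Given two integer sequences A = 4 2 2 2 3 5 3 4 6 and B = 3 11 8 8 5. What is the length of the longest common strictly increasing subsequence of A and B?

For each value that appears in both, track the longest common increasing run ending there.
The best achievable length is 2; one witness is 3, 5 (A-positions 5,6, B-positions 1,5).

2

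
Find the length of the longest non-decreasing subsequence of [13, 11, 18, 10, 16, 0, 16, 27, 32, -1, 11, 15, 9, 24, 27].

5

Let dp[i] be the longest non-decreasing subsequence ending at position i. Then dp = [1, 1, 2, 1, 2, 1, 3, 4, 5, 1, 2, 3, 2, 4, 5].
The maximum is 5; one witness is 13, 16, 16, 27, 32 at positions 1,5,7,8,9.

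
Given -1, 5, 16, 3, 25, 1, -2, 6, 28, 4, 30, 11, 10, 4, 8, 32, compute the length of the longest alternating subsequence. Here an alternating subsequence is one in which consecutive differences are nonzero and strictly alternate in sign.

Track the best alternating length ending on an up-step vs a down-step at each position: up/down = 1/1, 2/1, 2/1, 2/3, 4/1, 2/5, 1/5, 6/5, 6/1, 6/7, 8/1, 8/9, 8/9, 6/9, 10/9, 10/1.
The maximum over both is 10; one such subsequence is -1, 5, 3, 25, 1, 6, 4, 30, 4, 8.

10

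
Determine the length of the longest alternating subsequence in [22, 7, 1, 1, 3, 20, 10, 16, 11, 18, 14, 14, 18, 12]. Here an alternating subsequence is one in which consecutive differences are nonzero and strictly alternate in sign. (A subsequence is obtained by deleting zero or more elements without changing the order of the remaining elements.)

10

A longest alternating subsequence is 22, 7, 20, 10, 16, 11, 18, 14, 18, 12 (positions 1,2,6,7,8,9,10,11,13,14); its 9 consecutive differences strictly alternate in sign, and length 10 is optimal.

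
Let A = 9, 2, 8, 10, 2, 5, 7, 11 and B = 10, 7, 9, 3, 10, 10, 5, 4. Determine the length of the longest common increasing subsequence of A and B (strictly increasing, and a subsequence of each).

2

A longest common strictly increasing subsequence is 9, 10 (length 2); it appears in order in both A and B, and no longer such subsequence exists.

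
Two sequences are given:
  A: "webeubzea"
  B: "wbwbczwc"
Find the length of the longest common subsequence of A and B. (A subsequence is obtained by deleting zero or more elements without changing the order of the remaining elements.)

Backtracking the LCS table gives one alignment: w (A1,B1) → b (A3,B2) → b (A6,B4) → z (A7,B6).
So the longest common subsequence has length 4.

4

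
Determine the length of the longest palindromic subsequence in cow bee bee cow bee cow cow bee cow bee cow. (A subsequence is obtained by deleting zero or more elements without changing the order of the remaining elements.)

One longest palindromic subsequence is cow bee cow bee cow cow bee cow bee cow (positions 1,2,4,5,6,7,8,9,10,11); it reads the same forward and backward, and the interval DP gives dp[1][11] = 10.

10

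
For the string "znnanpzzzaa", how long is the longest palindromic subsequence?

5

Using dp[i][j] = 2 + dp[i+1][j−1] if the ends match, else max(dp[i+1][j], dp[i][j−1]):
dp[1][11] = 5. A witness is azzza at positions 4,7,8,9,11.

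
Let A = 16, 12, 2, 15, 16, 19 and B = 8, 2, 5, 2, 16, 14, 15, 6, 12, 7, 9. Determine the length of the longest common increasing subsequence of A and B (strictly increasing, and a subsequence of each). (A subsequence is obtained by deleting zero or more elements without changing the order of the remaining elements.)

For each value that appears in both, track the longest common increasing run ending there.
The best achievable length is 2; one witness is 2, 16 (A-positions 3,5, B-positions 2,5).

2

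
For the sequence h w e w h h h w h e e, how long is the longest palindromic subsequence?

7

One longest palindromic subsequence is ewhhhwe (positions 3,4,5,6,7,8,11); it reads the same forward and backward, and the interval DP gives dp[1][11] = 7.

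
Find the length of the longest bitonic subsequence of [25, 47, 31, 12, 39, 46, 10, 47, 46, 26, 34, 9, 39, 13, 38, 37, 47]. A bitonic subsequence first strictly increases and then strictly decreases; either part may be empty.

9

Let inc[i] be the LIS ending at i and dec[i] the longest strictly decreasing subsequence starting at i. inc = [1, 2, 2, 1, 3, 4, 1, 5, 4, 2, 3, 1, 4, 2, 4, 4, 5], dec = [4, 5, 4, 3, 3, 4, 2, 5, 4, 2, 2, 1, 3, 1, 2, 1, 1].
max_i inc[i]+dec[i]−1 = 9, with one witness 25, 31, 39, 46, 47, 46, 39, 38, 37.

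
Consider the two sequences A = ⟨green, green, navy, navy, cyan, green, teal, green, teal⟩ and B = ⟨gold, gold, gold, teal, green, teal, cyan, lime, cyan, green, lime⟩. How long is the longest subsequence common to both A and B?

Backtracking the LCS table gives one alignment: green (A1,B5) → cyan (A5,B9) → green (A6,B10).
So the longest common subsequence has length 3.

3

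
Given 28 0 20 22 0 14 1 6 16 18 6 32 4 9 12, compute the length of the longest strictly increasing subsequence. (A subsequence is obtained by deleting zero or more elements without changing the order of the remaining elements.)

Let dp[i] be the longest increasing subsequence ending at position i. Then dp = [1, 1, 2, 3, 1, 2, 2, 3, 4, 5, 3, 6, 3, 4, 5].
The maximum is 6; one witness is 0, 1, 6, 16, 18, 32 at positions 2,7,8,9,10,12.

6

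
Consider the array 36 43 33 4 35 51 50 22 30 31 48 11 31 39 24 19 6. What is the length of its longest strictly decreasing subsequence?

7

Scanning left to right, the best length ending at each element is: 36→1, 43→1, 33→2, 4→3, 35→2, 51→1, 50→2, 22→3, 30→3, 31→3, 48→3, 11→4, 31→4, 39→4, 24→5, 19→6, 6→7.
So the longest decreasing subsequence has length 7, e.g. 51, 50, 48, 31, 24, 19, 6.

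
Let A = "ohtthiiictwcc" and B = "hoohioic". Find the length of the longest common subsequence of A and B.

A longest common subsequence is ohiic (length 5); the LCS DP confirms no longer common subsequence exists.

5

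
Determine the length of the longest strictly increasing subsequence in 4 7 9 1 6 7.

3

One longest increasing subsequence is 4, 7, 9 (positions 1,2,3), of length 3; no longer one exists.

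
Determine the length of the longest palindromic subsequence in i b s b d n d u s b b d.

7

Using dp[i][j] = 2 + dp[i+1][j−1] if the ends match, else max(dp[i+1][j], dp[i][j−1]):
dp[1][12] = 7. A witness is bbdndbb at positions 2,4,5,6,7,10,11.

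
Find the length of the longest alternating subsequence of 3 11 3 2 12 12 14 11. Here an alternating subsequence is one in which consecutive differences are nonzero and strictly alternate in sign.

5

A longest alternating subsequence is 3, 11, 3, 12, 11 (positions 1,2,3,5,8); its 4 consecutive differences strictly alternate in sign, and length 5 is optimal.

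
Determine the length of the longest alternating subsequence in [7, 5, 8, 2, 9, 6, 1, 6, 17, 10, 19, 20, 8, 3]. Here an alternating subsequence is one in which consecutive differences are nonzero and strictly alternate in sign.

A longest alternating subsequence is 7, 5, 8, 2, 9, 6, 17, 10, 19, 8 (positions 1,2,3,4,5,6,9,10,11,13); its 9 consecutive differences strictly alternate in sign, and length 10 is optimal.

10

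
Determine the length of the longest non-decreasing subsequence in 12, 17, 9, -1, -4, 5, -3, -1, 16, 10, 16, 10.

Scanning left to right, the best length ending at each element is: 12→1, 17→2, 9→1, -1→1, -4→1, 5→2, -3→2, -1→3, 16→4, 10→4, 16→5, 10→5.
So the longest non-decreasing subsequence has length 5, e.g. -4, -3, -1, 16, 16.

5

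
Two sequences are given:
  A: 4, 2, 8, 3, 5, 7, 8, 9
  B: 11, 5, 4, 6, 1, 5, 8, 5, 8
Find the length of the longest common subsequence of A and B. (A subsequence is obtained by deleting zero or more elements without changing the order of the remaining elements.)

Backtracking the LCS table gives one alignment: 4 (A1,B3) → 8 (A3,B7) → 5 (A5,B8) → 8 (A7,B9).
So the longest common subsequence has length 4.

4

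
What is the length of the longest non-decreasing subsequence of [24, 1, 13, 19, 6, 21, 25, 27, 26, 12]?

6

One longest non-decreasing subsequence is 1, 13, 19, 21, 25, 27 (positions 2,3,4,6,7,8), of length 6; no longer one exists.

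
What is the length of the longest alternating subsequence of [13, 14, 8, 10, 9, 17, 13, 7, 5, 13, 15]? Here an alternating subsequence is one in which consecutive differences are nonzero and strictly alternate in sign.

8

Track the best alternating length ending on an up-step vs a down-step at each position: up/down = 1/1, 2/1, 1/3, 4/3, 4/5, 6/1, 6/7, 1/7, 1/7, 8/7, 8/7.
The maximum over both is 8; one such subsequence is 13, 14, 8, 10, 9, 17, 7, 13.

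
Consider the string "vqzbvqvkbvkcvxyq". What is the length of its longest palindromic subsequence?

One longest palindromic subsequence is qvkvkvq (positions 2,7,8,10,11,13,16); it reads the same forward and backward, and the interval DP gives dp[1][16] = 7.

7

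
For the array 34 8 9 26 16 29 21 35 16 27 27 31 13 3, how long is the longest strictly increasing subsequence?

6

Scanning left to right, the best length ending at each element is: 34→1, 8→1, 9→2, 26→3, 16→3, 29→4, 21→4, 35→5, 16→3, 27→5, 27→5, 31→6, 13→3, 3→1.
So the longest increasing subsequence has length 6, e.g. 8, 9, 16, 21, 27, 31.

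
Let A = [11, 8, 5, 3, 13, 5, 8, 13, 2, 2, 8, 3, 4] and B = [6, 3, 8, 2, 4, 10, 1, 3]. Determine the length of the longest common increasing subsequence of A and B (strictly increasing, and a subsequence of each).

A longest common strictly increasing subsequence is 3, 8 (length 2); it appears in order in both A and B, and no longer such subsequence exists.

2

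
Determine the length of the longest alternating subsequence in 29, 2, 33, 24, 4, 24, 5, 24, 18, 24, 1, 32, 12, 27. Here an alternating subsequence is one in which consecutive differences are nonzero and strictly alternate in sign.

Track the best alternating length ending on an up-step vs a down-step at each position: up/down = 1/1, 1/2, 3/1, 3/4, 3/4, 5/4, 5/6, 7/4, 7/8, 9/4, 1/10, 11/4, 11/12, 13/12.
The maximum over both is 13; one such subsequence is 29, 2, 33, 4, 24, 5, 24, 18, 24, 1, 32, 12, 27.

13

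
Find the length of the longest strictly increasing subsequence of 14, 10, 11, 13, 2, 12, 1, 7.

3

One longest increasing subsequence is 10, 11, 13 (positions 2,3,4), of length 3; no longer one exists.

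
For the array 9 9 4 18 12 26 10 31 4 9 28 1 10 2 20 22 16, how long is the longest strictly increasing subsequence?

5

One longest increasing subsequence is 4, 9, 10, 20, 22 (positions 3,10,13,15,16), of length 5; no longer one exists.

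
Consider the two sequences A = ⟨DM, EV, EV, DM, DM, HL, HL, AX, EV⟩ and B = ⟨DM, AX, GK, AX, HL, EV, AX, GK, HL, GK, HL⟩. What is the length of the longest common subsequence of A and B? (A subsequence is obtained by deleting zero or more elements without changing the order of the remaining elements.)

4

Backtracking the LCS table gives one alignment: DM (A1,B1) → EV (A2,B6) → HL (A6,B9) → HL (A7,B11).
So the longest common subsequence has length 4.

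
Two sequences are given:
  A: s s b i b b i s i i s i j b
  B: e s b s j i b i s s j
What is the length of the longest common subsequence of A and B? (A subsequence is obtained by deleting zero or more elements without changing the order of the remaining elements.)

Backtracking the LCS table gives one alignment: s (A1,B2) → s (A2,B4) → i (A4,B6) → b (A6,B7) → i (A7,B8) → s (A8,B9) → s (A11,B10) → j (A13,B11).
So the longest common subsequence has length 8.

8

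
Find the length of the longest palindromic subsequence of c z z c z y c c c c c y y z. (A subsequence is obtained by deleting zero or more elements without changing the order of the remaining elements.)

9

Using dp[i][j] = 2 + dp[i+1][j−1] if the ends match, else max(dp[i+1][j], dp[i][j−1]):
dp[1][14] = 9. A witness is zycccccyz at positions 2,6,7,8,9,10,11,13,14.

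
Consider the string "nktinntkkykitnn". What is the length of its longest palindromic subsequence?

One longest palindromic subsequence is nntkyktnn (positions 1,5,7,9,10,11,13,14,15); it reads the same forward and backward, and the interval DP gives dp[1][15] = 9.

9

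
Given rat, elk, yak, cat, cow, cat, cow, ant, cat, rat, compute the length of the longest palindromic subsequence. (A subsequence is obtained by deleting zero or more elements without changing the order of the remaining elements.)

Using dp[i][j] = 2 + dp[i+1][j−1] if the ends match, else max(dp[i+1][j], dp[i][j−1]):
dp[1][10] = 7. A witness is rat cat cow cat cow cat rat at positions 1,4,5,6,7,9,10.

7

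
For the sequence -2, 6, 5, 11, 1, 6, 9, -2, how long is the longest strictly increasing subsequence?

4

Let dp[i] be the longest increasing subsequence ending at position i. Then dp = [1, 2, 2, 3, 2, 3, 4, 1].
The maximum is 4; one witness is -2, 5, 6, 9 at positions 1,3,6,7.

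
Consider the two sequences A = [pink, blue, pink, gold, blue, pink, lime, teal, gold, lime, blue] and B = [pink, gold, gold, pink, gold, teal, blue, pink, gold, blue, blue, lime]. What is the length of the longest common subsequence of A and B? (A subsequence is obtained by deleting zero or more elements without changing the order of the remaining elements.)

A longest common subsequence is pink, pink, gold, blue, pink, gold, lime (length 7); the LCS DP confirms no longer common subsequence exists.

7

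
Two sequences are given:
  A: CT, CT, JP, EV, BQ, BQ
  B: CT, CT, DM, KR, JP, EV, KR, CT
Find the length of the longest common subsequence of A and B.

A longest common subsequence is CT, CT, JP, EV (length 4); the LCS DP confirms no longer common subsequence exists.

4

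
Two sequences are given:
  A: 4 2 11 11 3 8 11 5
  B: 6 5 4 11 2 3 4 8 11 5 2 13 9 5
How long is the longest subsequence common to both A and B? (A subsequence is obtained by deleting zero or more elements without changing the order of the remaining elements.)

6

A longest common subsequence is 4, 2, 3, 8, 11, 5 (length 6); the LCS DP confirms no longer common subsequence exists.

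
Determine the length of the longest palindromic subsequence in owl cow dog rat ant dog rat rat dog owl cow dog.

One longest palindromic subsequence is cow dog rat rat rat dog cow (positions 2,3,4,7,8,9,11); it reads the same forward and backward, and the interval DP gives dp[1][12] = 7.

7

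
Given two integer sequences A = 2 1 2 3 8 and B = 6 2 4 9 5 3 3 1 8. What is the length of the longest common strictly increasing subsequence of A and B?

For each value that appears in both, track the longest common increasing run ending there.
The best achievable length is 3; one witness is 2, 3, 8 (A-positions 1,4,5, B-positions 2,6,9).

3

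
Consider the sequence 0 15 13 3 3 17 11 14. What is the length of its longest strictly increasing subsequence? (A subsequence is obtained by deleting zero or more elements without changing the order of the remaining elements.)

4

Scanning left to right, the best length ending at each element is: 0→1, 15→2, 13→2, 3→2, 3→2, 17→3, 11→3, 14→4.
So the longest increasing subsequence has length 4, e.g. 0, 3, 11, 14.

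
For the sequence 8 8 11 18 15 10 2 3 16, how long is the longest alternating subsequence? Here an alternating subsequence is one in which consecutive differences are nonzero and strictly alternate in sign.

4

Track the best alternating length ending on an up-step vs a down-step at each position: up/down = 1/1, 1/1, 2/1, 2/1, 2/3, 2/3, 1/3, 4/3, 4/3.
The maximum over both is 4; one such subsequence is 8, 11, 2, 3.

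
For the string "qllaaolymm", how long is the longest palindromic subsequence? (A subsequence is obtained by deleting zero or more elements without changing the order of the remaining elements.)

4

Using dp[i][j] = 2 + dp[i+1][j−1] if the ends match, else max(dp[i+1][j], dp[i][j−1]):
dp[1][10] = 4. A witness is laal at positions 3,4,5,7.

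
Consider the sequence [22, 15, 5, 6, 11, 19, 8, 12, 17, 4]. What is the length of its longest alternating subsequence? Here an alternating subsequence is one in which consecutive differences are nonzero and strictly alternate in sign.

6

Track the best alternating length ending on an up-step vs a down-step at each position: up/down = 1/1, 1/2, 1/2, 3/2, 3/2, 3/2, 3/4, 5/4, 5/4, 1/6.
The maximum over both is 6; one such subsequence is 22, 5, 11, 8, 12, 4.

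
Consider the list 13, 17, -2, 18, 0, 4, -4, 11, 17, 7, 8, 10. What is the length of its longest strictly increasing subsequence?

One longest increasing subsequence is -2, 0, 4, 7, 8, 10 (positions 3,5,6,10,11,12), of length 6; no longer one exists.

6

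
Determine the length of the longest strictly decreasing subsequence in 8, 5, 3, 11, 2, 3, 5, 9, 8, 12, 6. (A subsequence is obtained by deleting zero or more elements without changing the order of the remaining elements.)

Let dp[i] be the longest decreasing subsequence ending at position i. Then dp = [1, 2, 3, 1, 4, 3, 2, 2, 3, 1, 4].
The maximum is 4; one witness is 8, 5, 3, 2 at positions 1,2,3,5.

4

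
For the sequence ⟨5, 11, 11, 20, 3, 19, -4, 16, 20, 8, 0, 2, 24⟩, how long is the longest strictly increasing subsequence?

5

Scanning left to right, the best length ending at each element is: 5→1, 11→2, 11→2, 20→3, 3→1, 19→3, -4→1, 16→3, 20→4, 8→2, 0→2, 2→3, 24→5.
So the longest increasing subsequence has length 5, e.g. 5, 11, 19, 20, 24.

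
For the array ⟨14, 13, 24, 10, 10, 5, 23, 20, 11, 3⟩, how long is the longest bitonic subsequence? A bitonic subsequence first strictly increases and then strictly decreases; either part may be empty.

One longest bitonic subsequence is 14, 24, 23, 20, 11, 3 (positions 1,3,7,8,9,10): it rises to 24 then falls. Length 6 is optimal.

6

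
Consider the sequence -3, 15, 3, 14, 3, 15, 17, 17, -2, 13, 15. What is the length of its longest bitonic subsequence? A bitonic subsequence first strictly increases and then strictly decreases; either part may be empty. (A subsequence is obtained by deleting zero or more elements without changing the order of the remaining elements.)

Let inc[i] be the LIS ending at i and dec[i] the longest strictly decreasing subsequence starting at i. inc = [1, 2, 2, 3, 2, 4, 5, 5, 2, 3, 4], dec = [1, 4, 2, 3, 2, 2, 2, 2, 1, 1, 1].
max_i inc[i]+dec[i]−1 = 6, with one witness -3, 3, 14, 15, 17, 15.

6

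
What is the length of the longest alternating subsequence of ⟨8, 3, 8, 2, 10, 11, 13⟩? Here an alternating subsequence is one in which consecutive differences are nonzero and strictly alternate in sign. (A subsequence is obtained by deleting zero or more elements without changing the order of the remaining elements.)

A longest alternating subsequence is 8, 3, 8, 2, 10 (positions 1,2,3,4,5); its 4 consecutive differences strictly alternate in sign, and length 5 is optimal.

5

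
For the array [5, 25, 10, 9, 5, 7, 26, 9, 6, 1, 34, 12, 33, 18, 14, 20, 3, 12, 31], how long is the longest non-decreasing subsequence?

8

One longest non-decreasing subsequence is 5, 5, 7, 9, 12, 18, 20, 31 (positions 1,5,6,8,12,14,16,19), of length 8; no longer one exists.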